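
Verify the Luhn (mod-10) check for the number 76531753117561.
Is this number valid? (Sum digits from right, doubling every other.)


Luhn sum = 45
45 mod 10 = 5

Invalid (Luhn sum mod 10 = 5)


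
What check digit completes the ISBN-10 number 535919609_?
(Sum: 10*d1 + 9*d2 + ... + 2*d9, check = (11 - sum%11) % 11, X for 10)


Weighted sum: 273
273 mod 11 = 9

Check digit: 2


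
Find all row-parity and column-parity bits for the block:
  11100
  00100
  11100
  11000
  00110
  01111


Row parities: 111000
Column parities: 10101

Row P: 111000, Col P: 10101, Corner: 1


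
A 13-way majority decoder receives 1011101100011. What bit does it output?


Ones: 8 out of 13
Threshold: 7

1 (8/13 voted 1)


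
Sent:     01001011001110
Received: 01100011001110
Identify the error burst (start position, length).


XOR: 00101000000000

Burst at position 2, length 3


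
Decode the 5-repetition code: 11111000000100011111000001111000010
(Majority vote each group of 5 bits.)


Groups: 11111, 00000, 01000, 11111, 00000, 11110, 00010
Majority votes: 1001010

1001010


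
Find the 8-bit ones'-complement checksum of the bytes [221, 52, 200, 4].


Sum = 477 mod 256 = 221
Complement = 34

34


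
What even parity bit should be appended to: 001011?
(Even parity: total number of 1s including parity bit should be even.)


Number of 1s in data: 3
Parity bit: 1

1


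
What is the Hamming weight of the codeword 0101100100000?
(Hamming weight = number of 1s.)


Counting 1s in 0101100100000

4


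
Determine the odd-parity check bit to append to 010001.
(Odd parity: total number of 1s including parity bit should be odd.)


Number of 1s in data: 2
Parity bit: 1

1


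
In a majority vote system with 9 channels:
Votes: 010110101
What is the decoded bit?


Ones: 5 out of 9
Threshold: 5

1 (5/9 voted 1)


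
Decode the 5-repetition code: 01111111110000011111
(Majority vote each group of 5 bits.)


Groups: 01111, 11111, 00000, 11111
Majority votes: 1101

1101


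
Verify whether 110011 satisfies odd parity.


Number of 1s: 4

No, parity error (4 ones)


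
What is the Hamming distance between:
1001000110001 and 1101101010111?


XOR: 0100101100110
Count of 1s: 6

6


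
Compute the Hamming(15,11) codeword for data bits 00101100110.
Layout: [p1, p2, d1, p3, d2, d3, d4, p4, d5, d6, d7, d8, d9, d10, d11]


Parity bits: p1=0, p2=1, p3=1, p4=0

010101001100110


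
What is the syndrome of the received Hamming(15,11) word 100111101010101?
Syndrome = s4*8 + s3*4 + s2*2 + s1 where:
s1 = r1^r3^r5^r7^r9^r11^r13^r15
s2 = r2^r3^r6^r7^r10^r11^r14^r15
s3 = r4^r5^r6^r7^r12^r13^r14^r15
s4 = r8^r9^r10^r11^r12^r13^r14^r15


s1=1, s2=0, s3=0, s4=0

Syndrome = 1 (error at position 1)


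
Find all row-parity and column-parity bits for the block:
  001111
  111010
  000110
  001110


Row parities: 0001
Column parities: 111101

Row P: 0001, Col P: 111101, Corner: 1


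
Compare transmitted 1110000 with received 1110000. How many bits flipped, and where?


XOR: 0000000

0 errors (received matches sent)


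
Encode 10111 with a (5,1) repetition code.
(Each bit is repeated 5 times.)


Each bit -> 5 copies

1111100000111111111111111


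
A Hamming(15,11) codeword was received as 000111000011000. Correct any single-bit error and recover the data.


Syndrome = 0: no error detected

Data: 01100011000 (no errors)


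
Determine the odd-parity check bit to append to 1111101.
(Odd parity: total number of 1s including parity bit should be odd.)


Number of 1s in data: 6
Parity bit: 1

1


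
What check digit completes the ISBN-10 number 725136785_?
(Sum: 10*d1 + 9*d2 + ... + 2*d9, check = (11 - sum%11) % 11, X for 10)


Weighted sum: 245
245 mod 11 = 3

Check digit: 8


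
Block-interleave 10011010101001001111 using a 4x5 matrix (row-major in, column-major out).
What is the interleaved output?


Matrix:
  10011
  01010
  10010
  01111
Read columns: 10100101000111111001

10100101000111111001


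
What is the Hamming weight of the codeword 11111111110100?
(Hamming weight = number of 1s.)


Counting 1s in 11111111110100

11


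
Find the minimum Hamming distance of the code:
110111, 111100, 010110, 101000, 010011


Comparing all pairs, minimum distance: 2
Can detect 1 errors, correct 0 errors

2


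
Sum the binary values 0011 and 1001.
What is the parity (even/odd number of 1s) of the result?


0011 = 3
1001 = 9
Sum = 12 = 1100
1s count = 2

even parity (2 ones in 1100)


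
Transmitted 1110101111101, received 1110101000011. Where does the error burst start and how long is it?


XOR: 0000000111110

Burst at position 7, length 5


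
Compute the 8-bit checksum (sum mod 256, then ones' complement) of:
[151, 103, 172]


Sum = 426 mod 256 = 170
Complement = 85

85


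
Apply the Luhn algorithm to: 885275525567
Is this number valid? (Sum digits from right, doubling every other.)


Luhn sum = 47
47 mod 10 = 7

Invalid (Luhn sum mod 10 = 7)


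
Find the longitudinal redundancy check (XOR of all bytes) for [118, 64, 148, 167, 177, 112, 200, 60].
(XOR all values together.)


XOR chain: 118 ^ 64 ^ 148 ^ 167 ^ 177 ^ 112 ^ 200 ^ 60 = 48

48


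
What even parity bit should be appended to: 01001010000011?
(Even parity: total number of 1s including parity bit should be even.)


Number of 1s in data: 5
Parity bit: 1

1


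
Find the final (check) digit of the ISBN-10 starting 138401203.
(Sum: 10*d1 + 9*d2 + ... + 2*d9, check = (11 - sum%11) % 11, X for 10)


Weighted sum: 148
148 mod 11 = 5

Check digit: 6


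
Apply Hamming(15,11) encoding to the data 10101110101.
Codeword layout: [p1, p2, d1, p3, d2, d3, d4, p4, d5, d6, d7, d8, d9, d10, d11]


Parity bits: p1=1, p2=1, p3=1, p4=1

111101011110101


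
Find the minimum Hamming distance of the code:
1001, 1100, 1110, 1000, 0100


Comparing all pairs, minimum distance: 1
Can detect 0 errors, correct 0 errors

1


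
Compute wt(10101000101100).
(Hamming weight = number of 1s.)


Counting 1s in 10101000101100

6


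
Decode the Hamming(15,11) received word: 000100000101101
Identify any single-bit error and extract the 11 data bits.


Syndrome = 0: no error detected

Data: 00000101101 (no errors)


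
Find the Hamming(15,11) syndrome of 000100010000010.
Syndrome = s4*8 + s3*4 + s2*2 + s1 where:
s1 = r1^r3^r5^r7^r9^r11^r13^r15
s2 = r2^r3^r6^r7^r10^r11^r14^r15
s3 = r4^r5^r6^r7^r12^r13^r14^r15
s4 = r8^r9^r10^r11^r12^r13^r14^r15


s1=0, s2=1, s3=0, s4=0

Syndrome = 2 (error at position 2)


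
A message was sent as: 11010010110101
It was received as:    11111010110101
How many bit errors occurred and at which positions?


XOR: 00101000000000

2 error(s) at position(s): 2, 4


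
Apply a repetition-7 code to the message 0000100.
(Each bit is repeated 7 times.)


Each bit -> 7 copies

0000000000000000000000000000111111100000000000000


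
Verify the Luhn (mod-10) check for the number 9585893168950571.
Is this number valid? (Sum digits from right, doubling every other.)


Luhn sum = 85
85 mod 10 = 5

Invalid (Luhn sum mod 10 = 5)


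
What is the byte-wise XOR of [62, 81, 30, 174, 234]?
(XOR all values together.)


XOR chain: 62 ^ 81 ^ 30 ^ 174 ^ 234 = 53

53


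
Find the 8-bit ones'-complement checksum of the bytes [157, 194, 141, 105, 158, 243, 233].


Sum = 1231 mod 256 = 207
Complement = 48

48


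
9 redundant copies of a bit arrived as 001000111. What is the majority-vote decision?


Ones: 4 out of 9
Threshold: 5

0 (4/9 voted 1)


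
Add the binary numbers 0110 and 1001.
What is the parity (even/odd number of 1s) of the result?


0110 = 6
1001 = 9
Sum = 15 = 1111
1s count = 4

even parity (4 ones in 1111)


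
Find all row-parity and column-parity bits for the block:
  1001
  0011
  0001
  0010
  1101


Row parities: 00111
Column parities: 0100

Row P: 00111, Col P: 0100, Corner: 1


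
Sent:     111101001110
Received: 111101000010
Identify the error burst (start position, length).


XOR: 000000001100

Burst at position 8, length 2


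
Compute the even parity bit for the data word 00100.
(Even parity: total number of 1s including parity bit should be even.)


Number of 1s in data: 1
Parity bit: 1

1


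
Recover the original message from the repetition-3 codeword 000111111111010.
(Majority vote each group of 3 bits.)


Groups: 000, 111, 111, 111, 010
Majority votes: 01110

01110


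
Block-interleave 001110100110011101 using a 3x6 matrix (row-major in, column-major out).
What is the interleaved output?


Matrix:
  001110
  100110
  011101
Read columns: 010001101111110001

010001101111110001


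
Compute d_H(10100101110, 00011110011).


XOR: 10111011101
Count of 1s: 8

8


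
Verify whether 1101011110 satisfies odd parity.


Number of 1s: 7

Yes, parity is correct (7 ones)


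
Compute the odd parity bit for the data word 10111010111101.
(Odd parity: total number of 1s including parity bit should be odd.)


Number of 1s in data: 10
Parity bit: 1

1


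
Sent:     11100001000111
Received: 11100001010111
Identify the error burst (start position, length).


XOR: 00000000010000

Burst at position 9, length 1


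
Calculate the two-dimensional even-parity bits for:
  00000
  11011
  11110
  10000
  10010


Row parities: 00010
Column parities: 00111

Row P: 00010, Col P: 00111, Corner: 1


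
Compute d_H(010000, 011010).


XOR: 001010
Count of 1s: 2

2


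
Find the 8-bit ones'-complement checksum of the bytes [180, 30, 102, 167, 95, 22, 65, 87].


Sum = 748 mod 256 = 236
Complement = 19

19


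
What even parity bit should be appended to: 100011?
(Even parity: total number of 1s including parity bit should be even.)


Number of 1s in data: 3
Parity bit: 1

1


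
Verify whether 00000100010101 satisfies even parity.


Number of 1s: 4

Yes, parity is correct (4 ones)


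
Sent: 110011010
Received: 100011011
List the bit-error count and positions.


XOR: 010000001

2 error(s) at position(s): 1, 8


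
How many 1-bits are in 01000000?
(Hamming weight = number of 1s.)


Counting 1s in 01000000

1


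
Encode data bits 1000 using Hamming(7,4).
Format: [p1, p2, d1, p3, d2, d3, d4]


Parity bits: p1=1, p2=1, p3=0

1110000


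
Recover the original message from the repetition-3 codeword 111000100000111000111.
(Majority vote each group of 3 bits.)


Groups: 111, 000, 100, 000, 111, 000, 111
Majority votes: 1000101

1000101


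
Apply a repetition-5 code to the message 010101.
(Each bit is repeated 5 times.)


Each bit -> 5 copies

000001111100000111110000011111


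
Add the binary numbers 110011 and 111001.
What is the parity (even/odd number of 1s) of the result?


110011 = 51
111001 = 57
Sum = 108 = 1101100
1s count = 4

even parity (4 ones in 1101100)


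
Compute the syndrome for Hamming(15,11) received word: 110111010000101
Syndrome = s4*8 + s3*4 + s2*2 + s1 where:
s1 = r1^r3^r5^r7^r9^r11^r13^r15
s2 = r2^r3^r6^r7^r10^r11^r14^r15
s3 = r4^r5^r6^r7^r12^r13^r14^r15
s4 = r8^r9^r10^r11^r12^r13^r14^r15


s1=0, s2=1, s3=1, s4=1

Syndrome = 14 (error at position 14)


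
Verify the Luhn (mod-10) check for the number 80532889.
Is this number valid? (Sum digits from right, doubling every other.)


Luhn sum = 39
39 mod 10 = 9

Invalid (Luhn sum mod 10 = 9)


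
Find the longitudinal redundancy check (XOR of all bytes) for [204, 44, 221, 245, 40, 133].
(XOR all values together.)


XOR chain: 204 ^ 44 ^ 221 ^ 245 ^ 40 ^ 133 = 101

101


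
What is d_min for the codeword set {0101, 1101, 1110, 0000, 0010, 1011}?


Comparing all pairs, minimum distance: 1
Can detect 0 errors, correct 0 errors

1


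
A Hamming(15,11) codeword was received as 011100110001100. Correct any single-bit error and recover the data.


Syndrome = 11: error at position 11

Data: 10010011100 (corrected bit 11)


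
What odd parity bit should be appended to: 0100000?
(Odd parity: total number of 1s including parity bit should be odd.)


Number of 1s in data: 1
Parity bit: 0

0


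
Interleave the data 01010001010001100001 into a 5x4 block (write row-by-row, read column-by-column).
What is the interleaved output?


Matrix:
  0101
  0001
  0100
  0110
  0001
Read columns: 00000101100001011001

00000101100001011001


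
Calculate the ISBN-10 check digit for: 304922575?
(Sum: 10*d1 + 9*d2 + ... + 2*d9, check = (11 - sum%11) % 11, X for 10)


Weighted sum: 198
198 mod 11 = 0

Check digit: 0


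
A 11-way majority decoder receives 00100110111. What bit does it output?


Ones: 6 out of 11
Threshold: 6

1 (6/11 voted 1)


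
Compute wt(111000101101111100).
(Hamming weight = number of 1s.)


Counting 1s in 111000101101111100

11


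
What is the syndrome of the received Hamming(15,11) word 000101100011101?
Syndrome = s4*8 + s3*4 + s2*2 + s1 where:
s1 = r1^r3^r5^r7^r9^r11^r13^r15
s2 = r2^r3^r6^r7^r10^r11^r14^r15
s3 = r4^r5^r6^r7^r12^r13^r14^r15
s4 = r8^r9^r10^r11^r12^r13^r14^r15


s1=0, s2=0, s3=0, s4=0

Syndrome = 0 (no error)


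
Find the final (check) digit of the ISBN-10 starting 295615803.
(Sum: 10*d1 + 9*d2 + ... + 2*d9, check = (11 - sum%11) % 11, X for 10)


Weighted sum: 252
252 mod 11 = 10

Check digit: 1


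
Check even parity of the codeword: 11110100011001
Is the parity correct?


Number of 1s: 8

Yes, parity is correct (8 ones)


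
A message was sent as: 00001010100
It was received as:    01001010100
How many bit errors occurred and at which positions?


XOR: 01000000000

1 error(s) at position(s): 1


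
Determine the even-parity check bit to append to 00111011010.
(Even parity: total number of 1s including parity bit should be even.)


Number of 1s in data: 6
Parity bit: 0

0


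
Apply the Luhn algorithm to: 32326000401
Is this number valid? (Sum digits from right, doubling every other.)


Luhn sum = 25
25 mod 10 = 5

Invalid (Luhn sum mod 10 = 5)


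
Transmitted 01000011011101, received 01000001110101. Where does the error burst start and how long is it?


XOR: 00000010101000

Burst at position 6, length 5


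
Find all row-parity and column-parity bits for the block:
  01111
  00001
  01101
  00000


Row parities: 0110
Column parities: 00011

Row P: 0110, Col P: 00011, Corner: 0


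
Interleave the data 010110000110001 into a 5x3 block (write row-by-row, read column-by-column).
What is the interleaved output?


Matrix:
  010
  110
  000
  110
  001
Read columns: 010101101000001

010101101000001


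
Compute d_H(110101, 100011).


XOR: 010110
Count of 1s: 3

3


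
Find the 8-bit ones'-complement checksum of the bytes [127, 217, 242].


Sum = 586 mod 256 = 74
Complement = 181

181


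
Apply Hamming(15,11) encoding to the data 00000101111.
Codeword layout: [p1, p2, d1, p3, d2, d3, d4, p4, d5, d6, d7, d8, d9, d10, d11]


Parity bits: p1=0, p2=1, p3=0, p4=1

010000010101111


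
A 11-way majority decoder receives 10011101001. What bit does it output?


Ones: 6 out of 11
Threshold: 6

1 (6/11 voted 1)


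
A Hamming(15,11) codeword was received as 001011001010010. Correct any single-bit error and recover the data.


Syndrome = 12: error at position 12

Data: 11101011010 (corrected bit 12)


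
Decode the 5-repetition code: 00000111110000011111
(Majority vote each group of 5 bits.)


Groups: 00000, 11111, 00000, 11111
Majority votes: 0101

0101


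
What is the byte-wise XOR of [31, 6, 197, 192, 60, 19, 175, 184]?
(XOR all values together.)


XOR chain: 31 ^ 6 ^ 197 ^ 192 ^ 60 ^ 19 ^ 175 ^ 184 = 36

36


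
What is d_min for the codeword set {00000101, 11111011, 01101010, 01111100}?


Comparing all pairs, minimum distance: 3
Can detect 2 errors, correct 1 errors

3


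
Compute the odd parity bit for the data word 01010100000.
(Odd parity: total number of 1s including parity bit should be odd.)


Number of 1s in data: 3
Parity bit: 0

0


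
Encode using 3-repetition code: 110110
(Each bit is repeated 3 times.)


Each bit -> 3 copies

111111000111111000


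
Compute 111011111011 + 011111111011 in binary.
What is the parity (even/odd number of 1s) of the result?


111011111011 = 3835
011111111011 = 2043
Sum = 5878 = 1011011110110
1s count = 9

odd parity (9 ones in 1011011110110)


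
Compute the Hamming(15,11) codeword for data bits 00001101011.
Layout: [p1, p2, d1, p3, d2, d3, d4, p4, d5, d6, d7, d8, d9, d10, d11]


Parity bits: p1=0, p2=1, p3=1, p4=1

010100011101011


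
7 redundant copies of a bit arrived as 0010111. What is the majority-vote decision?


Ones: 4 out of 7
Threshold: 4

1 (4/7 voted 1)


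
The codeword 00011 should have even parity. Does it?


Number of 1s: 2

Yes, parity is correct (2 ones)


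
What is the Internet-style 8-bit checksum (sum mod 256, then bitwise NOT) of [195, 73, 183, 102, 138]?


Sum = 691 mod 256 = 179
Complement = 76

76


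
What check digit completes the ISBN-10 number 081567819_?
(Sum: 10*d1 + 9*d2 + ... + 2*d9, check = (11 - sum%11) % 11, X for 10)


Weighted sum: 239
239 mod 11 = 8

Check digit: 3


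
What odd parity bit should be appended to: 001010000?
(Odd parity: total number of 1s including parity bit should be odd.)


Number of 1s in data: 2
Parity bit: 1

1


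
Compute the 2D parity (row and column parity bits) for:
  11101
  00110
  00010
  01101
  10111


Row parities: 00110
Column parities: 00011

Row P: 00110, Col P: 00011, Corner: 0


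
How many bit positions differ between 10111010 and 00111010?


XOR: 10000000
Count of 1s: 1

1


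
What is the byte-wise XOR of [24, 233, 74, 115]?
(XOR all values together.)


XOR chain: 24 ^ 233 ^ 74 ^ 115 = 200

200


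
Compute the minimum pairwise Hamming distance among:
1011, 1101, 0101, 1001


Comparing all pairs, minimum distance: 1
Can detect 0 errors, correct 0 errors

1


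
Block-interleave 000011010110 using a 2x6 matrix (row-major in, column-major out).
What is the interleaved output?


Matrix:
  000011
  010110
Read columns: 000100011110

000100011110


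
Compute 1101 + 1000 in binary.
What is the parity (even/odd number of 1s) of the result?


1101 = 13
1000 = 8
Sum = 21 = 10101
1s count = 3

odd parity (3 ones in 10101)


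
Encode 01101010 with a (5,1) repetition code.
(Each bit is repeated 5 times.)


Each bit -> 5 copies

0000011111111110000011111000001111100000


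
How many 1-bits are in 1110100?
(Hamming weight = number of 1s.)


Counting 1s in 1110100

4


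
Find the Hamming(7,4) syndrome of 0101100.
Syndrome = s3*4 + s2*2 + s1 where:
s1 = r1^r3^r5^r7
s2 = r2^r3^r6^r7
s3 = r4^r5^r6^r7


s1=1, s2=1, s3=0

Syndrome = 3 (error at position 3)


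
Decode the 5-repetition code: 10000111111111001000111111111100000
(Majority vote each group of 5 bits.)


Groups: 10000, 11111, 11110, 01000, 11111, 11111, 00000
Majority votes: 0110110

0110110


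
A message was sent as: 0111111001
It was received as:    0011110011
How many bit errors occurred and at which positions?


XOR: 0100001010

3 error(s) at position(s): 1, 6, 8


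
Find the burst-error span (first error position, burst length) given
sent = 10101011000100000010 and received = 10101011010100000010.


XOR: 00000000010000000000

Burst at position 9, length 1


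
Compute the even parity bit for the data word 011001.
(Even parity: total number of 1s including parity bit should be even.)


Number of 1s in data: 3
Parity bit: 1

1


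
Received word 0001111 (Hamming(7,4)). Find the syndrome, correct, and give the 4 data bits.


Syndrome = 0: no error detected

Data: 0111 (no errors)


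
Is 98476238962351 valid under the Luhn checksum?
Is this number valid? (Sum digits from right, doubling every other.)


Luhn sum = 75
75 mod 10 = 5

Invalid (Luhn sum mod 10 = 5)


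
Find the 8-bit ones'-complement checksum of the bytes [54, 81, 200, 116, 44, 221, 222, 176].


Sum = 1114 mod 256 = 90
Complement = 165

165


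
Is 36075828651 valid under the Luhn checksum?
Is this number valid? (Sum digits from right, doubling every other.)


Luhn sum = 40
40 mod 10 = 0

Valid (Luhn sum mod 10 = 0)


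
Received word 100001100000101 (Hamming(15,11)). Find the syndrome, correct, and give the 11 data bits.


Syndrome = 2: error at position 2

Data: 00110000101 (corrected bit 2)


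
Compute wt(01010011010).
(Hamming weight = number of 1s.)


Counting 1s in 01010011010

5


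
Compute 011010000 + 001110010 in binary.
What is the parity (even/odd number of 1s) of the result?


011010000 = 208
001110010 = 114
Sum = 322 = 101000010
1s count = 3

odd parity (3 ones in 101000010)


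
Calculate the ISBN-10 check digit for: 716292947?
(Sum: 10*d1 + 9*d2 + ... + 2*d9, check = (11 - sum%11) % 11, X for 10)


Weighted sum: 267
267 mod 11 = 3

Check digit: 8


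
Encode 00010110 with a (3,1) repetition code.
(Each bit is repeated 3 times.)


Each bit -> 3 copies

000000000111000111111000


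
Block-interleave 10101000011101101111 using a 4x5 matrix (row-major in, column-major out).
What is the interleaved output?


Matrix:
  10101
  00001
  11011
  01111
Read columns: 10100011100100111111

10100011100100111111


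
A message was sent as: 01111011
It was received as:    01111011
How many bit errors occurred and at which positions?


XOR: 00000000

0 errors (received matches sent)


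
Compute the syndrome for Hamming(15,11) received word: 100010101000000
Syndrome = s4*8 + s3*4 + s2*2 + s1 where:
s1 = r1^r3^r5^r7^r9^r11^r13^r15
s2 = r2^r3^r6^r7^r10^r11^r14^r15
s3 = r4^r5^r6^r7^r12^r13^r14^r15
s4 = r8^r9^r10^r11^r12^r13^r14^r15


s1=0, s2=1, s3=0, s4=1

Syndrome = 10 (error at position 10)


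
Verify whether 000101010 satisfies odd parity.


Number of 1s: 3

Yes, parity is correct (3 ones)


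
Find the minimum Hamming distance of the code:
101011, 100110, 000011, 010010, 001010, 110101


Comparing all pairs, minimum distance: 2
Can detect 1 errors, correct 0 errors

2


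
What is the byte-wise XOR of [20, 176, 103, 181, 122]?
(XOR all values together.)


XOR chain: 20 ^ 176 ^ 103 ^ 181 ^ 122 = 12

12


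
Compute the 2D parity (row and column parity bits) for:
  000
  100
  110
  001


Row parities: 0101
Column parities: 011

Row P: 0101, Col P: 011, Corner: 0


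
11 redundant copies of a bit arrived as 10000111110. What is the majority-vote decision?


Ones: 6 out of 11
Threshold: 6

1 (6/11 voted 1)


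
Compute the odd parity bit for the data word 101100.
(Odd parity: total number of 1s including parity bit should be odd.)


Number of 1s in data: 3
Parity bit: 0

0


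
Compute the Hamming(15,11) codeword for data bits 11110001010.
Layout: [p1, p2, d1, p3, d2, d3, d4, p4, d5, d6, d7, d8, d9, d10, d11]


Parity bits: p1=1, p2=0, p3=1, p4=0

101111100001010


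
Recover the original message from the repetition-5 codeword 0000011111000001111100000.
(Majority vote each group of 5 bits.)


Groups: 00000, 11111, 00000, 11111, 00000
Majority votes: 01010

01010


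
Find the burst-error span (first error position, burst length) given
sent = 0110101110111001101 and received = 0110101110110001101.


XOR: 0000000000001000000

Burst at position 12, length 1


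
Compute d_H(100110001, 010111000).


XOR: 110001001
Count of 1s: 4

4


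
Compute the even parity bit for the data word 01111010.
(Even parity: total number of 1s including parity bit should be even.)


Number of 1s in data: 5
Parity bit: 1

1


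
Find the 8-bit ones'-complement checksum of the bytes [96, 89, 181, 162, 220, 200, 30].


Sum = 978 mod 256 = 210
Complement = 45

45


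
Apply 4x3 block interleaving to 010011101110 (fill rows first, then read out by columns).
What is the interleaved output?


Matrix:
  010
  011
  101
  110
Read columns: 001111010110

001111010110


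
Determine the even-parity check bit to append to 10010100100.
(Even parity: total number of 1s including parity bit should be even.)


Number of 1s in data: 4
Parity bit: 0

0


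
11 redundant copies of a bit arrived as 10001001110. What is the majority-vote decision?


Ones: 5 out of 11
Threshold: 6

0 (5/11 voted 1)


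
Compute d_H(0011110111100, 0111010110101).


XOR: 0100100001001
Count of 1s: 4

4


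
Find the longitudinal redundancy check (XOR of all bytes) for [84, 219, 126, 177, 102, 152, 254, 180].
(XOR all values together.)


XOR chain: 84 ^ 219 ^ 126 ^ 177 ^ 102 ^ 152 ^ 254 ^ 180 = 244

244


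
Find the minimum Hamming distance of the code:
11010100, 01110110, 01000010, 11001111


Comparing all pairs, minimum distance: 3
Can detect 2 errors, correct 1 errors

3


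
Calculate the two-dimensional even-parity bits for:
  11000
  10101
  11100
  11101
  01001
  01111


Row parities: 011000
Column parities: 01010

Row P: 011000, Col P: 01010, Corner: 0


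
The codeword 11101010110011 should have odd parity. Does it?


Number of 1s: 9

Yes, parity is correct (9 ones)


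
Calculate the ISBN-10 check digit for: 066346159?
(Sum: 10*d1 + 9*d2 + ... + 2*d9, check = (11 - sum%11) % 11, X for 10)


Weighted sum: 214
214 mod 11 = 5

Check digit: 6


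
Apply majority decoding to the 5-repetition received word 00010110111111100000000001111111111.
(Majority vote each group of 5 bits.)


Groups: 00010, 11011, 11111, 00000, 00000, 11111, 11111
Majority votes: 0110011

0110011


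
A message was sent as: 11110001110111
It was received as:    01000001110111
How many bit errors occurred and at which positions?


XOR: 10110000000000

3 error(s) at position(s): 0, 2, 3


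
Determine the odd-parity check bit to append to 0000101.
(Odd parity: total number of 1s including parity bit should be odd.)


Number of 1s in data: 2
Parity bit: 1

1


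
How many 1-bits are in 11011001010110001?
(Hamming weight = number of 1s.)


Counting 1s in 11011001010110001

9


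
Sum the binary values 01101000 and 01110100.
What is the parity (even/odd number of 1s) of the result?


01101000 = 104
01110100 = 116
Sum = 220 = 11011100
1s count = 5

odd parity (5 ones in 11011100)


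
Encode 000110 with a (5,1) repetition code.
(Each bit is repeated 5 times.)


Each bit -> 5 copies

000000000000000111111111100000


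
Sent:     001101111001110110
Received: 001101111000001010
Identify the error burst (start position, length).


XOR: 000000000001111100

Burst at position 11, length 5


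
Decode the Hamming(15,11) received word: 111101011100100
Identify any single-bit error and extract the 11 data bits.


Syndrome = 4: error at position 4

Data: 10101100100 (corrected bit 4)


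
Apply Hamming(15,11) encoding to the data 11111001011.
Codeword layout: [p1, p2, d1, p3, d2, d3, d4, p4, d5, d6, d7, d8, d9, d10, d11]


Parity bits: p1=1, p2=1, p3=0, p4=0

111011101001011


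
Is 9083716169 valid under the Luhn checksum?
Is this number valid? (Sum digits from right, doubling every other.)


Luhn sum = 41
41 mod 10 = 1

Invalid (Luhn sum mod 10 = 1)


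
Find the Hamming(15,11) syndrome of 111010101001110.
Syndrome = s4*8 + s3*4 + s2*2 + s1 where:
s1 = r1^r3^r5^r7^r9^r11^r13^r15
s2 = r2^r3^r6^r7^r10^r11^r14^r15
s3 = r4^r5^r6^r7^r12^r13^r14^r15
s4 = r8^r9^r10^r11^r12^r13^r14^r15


s1=0, s2=0, s3=1, s4=0

Syndrome = 4 (error at position 4)


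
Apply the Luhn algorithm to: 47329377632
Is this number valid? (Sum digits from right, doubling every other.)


Luhn sum = 57
57 mod 10 = 7

Invalid (Luhn sum mod 10 = 7)


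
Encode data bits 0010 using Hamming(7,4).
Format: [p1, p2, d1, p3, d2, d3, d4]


Parity bits: p1=0, p2=1, p3=1

0101010


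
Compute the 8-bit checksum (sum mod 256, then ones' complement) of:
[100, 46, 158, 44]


Sum = 348 mod 256 = 92
Complement = 163

163


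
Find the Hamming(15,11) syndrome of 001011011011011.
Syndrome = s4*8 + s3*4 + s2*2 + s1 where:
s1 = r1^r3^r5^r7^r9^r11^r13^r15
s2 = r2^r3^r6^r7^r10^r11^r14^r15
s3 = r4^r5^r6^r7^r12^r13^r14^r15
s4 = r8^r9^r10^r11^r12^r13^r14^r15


s1=1, s2=1, s3=1, s4=0

Syndrome = 7 (error at position 7)


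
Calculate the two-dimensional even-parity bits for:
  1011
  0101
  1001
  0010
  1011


Row parities: 10011
Column parities: 1110

Row P: 10011, Col P: 1110, Corner: 1


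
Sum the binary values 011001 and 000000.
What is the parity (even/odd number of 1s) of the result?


011001 = 25
000000 = 0
Sum = 25 = 11001
1s count = 3

odd parity (3 ones in 11001)


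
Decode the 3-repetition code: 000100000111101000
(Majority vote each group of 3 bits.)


Groups: 000, 100, 000, 111, 101, 000
Majority votes: 000110

000110


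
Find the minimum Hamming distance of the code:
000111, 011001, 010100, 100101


Comparing all pairs, minimum distance: 2
Can detect 1 errors, correct 0 errors

2


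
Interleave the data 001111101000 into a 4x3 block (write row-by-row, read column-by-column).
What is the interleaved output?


Matrix:
  001
  111
  101
  000
Read columns: 011001001110

011001001110


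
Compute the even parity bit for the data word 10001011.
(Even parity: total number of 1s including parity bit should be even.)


Number of 1s in data: 4
Parity bit: 0

0


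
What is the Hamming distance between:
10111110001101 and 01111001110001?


XOR: 11000111111100
Count of 1s: 9

9


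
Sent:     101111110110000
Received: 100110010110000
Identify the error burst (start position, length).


XOR: 001001100000000

Burst at position 2, length 5


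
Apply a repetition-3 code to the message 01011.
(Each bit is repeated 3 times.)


Each bit -> 3 copies

000111000111111


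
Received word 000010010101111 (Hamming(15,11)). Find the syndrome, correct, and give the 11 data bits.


Syndrome = 7: error at position 7

Data: 01010101111 (corrected bit 7)


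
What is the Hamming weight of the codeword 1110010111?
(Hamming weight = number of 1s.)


Counting 1s in 1110010111

7


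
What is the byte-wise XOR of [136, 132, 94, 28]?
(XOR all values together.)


XOR chain: 136 ^ 132 ^ 94 ^ 28 = 78

78


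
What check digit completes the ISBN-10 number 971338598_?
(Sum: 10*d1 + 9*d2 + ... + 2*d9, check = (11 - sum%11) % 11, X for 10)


Weighted sum: 303
303 mod 11 = 6

Check digit: 5


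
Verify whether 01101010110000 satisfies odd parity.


Number of 1s: 6

No, parity error (6 ones)


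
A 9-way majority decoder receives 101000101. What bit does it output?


Ones: 4 out of 9
Threshold: 5

0 (4/9 voted 1)


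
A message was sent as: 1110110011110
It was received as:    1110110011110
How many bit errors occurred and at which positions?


XOR: 0000000000000

0 errors (received matches sent)


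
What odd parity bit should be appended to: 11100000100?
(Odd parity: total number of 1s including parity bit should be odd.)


Number of 1s in data: 4
Parity bit: 1

1


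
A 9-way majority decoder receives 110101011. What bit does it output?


Ones: 6 out of 9
Threshold: 5

1 (6/9 voted 1)


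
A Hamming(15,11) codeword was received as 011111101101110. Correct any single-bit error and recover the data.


Syndrome = 13: error at position 13

Data: 11111101010 (corrected bit 13)


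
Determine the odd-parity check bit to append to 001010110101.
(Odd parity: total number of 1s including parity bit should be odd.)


Number of 1s in data: 6
Parity bit: 1

1


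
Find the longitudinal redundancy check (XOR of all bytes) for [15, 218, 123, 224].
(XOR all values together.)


XOR chain: 15 ^ 218 ^ 123 ^ 224 = 78

78


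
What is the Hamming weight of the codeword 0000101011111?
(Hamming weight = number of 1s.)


Counting 1s in 0000101011111

7


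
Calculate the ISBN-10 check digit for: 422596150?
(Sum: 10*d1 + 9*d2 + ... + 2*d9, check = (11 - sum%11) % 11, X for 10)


Weighted sum: 212
212 mod 11 = 3

Check digit: 8


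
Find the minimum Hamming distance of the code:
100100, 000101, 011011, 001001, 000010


Comparing all pairs, minimum distance: 2
Can detect 1 errors, correct 0 errors

2


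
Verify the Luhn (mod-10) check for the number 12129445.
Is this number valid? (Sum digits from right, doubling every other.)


Luhn sum = 34
34 mod 10 = 4

Invalid (Luhn sum mod 10 = 4)


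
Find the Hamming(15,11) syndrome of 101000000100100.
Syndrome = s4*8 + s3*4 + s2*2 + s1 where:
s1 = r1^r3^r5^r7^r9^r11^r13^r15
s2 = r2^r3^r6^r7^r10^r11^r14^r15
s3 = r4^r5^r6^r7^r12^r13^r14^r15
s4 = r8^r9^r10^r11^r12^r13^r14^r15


s1=1, s2=0, s3=1, s4=0

Syndrome = 5 (error at position 5)


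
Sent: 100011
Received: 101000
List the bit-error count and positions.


XOR: 001011

3 error(s) at position(s): 2, 4, 5


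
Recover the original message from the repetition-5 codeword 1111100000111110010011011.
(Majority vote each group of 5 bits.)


Groups: 11111, 00000, 11111, 00100, 11011
Majority votes: 10101

10101


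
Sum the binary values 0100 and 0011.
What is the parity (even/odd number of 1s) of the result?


0100 = 4
0011 = 3
Sum = 7 = 111
1s count = 3

odd parity (3 ones in 111)


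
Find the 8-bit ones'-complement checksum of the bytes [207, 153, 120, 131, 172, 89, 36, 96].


Sum = 1004 mod 256 = 236
Complement = 19

19


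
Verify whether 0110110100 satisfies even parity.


Number of 1s: 5

No, parity error (5 ones)


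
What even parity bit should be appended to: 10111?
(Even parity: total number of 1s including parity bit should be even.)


Number of 1s in data: 4
Parity bit: 0

0


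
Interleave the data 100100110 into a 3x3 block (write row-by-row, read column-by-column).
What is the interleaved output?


Matrix:
  100
  100
  110
Read columns: 111001000

111001000


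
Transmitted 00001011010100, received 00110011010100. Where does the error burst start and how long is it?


XOR: 00111000000000

Burst at position 2, length 3


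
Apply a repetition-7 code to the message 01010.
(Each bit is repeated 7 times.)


Each bit -> 7 copies

00000001111111000000011111110000000


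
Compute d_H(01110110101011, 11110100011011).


XOR: 10000010110000
Count of 1s: 4

4


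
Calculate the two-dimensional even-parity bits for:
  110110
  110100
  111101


Row parities: 011
Column parities: 111111

Row P: 011, Col P: 111111, Corner: 0


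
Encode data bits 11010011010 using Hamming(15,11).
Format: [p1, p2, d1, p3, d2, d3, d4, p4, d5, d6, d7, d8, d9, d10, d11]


Parity bits: p1=0, p2=0, p3=0, p4=1

001010110011010


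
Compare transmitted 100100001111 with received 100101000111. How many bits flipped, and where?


XOR: 000001001000

2 error(s) at position(s): 5, 8


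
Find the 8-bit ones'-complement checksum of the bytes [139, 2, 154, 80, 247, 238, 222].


Sum = 1082 mod 256 = 58
Complement = 197

197


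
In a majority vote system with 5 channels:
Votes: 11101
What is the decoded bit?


Ones: 4 out of 5
Threshold: 3

1 (4/5 voted 1)


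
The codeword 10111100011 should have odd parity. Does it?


Number of 1s: 7

Yes, parity is correct (7 ones)


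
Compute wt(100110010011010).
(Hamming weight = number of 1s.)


Counting 1s in 100110010011010

7


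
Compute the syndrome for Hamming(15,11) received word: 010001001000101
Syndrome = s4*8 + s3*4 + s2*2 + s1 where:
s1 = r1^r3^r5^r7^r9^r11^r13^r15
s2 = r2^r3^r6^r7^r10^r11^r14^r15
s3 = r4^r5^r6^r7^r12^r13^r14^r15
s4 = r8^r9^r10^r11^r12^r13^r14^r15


s1=1, s2=1, s3=1, s4=1

Syndrome = 15 (error at position 15)


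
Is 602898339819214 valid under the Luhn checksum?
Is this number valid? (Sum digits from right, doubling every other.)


Luhn sum = 74
74 mod 10 = 4

Invalid (Luhn sum mod 10 = 4)


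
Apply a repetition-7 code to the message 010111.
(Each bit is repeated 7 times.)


Each bit -> 7 copies

000000011111110000000111111111111111111111


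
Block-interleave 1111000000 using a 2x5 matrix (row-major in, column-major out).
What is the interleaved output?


Matrix:
  11110
  00000
Read columns: 1010101000

1010101000


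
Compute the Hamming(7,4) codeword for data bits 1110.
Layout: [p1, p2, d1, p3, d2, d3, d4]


Parity bits: p1=0, p2=0, p3=0

0010110


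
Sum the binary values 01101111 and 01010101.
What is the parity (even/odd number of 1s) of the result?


01101111 = 111
01010101 = 85
Sum = 196 = 11000100
1s count = 3

odd parity (3 ones in 11000100)


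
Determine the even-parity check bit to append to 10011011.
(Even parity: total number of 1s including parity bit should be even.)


Number of 1s in data: 5
Parity bit: 1

1


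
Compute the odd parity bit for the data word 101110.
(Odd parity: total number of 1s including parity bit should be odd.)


Number of 1s in data: 4
Parity bit: 1

1


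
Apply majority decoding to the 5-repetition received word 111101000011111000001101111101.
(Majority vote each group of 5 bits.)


Groups: 11110, 10000, 11111, 00000, 11011, 11101
Majority votes: 101011

101011


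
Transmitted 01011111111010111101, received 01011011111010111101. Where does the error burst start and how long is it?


XOR: 00000100000000000000

Burst at position 5, length 1


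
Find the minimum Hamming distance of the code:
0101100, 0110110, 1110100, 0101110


Comparing all pairs, minimum distance: 1
Can detect 0 errors, correct 0 errors

1


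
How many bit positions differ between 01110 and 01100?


XOR: 00010
Count of 1s: 1

1


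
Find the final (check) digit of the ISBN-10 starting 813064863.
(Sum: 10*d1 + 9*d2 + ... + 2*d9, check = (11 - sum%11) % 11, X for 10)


Weighted sum: 225
225 mod 11 = 5

Check digit: 6


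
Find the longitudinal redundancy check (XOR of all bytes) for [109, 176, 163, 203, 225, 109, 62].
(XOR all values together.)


XOR chain: 109 ^ 176 ^ 163 ^ 203 ^ 225 ^ 109 ^ 62 = 7

7


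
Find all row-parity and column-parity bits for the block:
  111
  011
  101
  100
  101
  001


Row parities: 100101
Column parities: 001

Row P: 100101, Col P: 001, Corner: 1


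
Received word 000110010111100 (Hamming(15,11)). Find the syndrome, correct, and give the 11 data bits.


Syndrome = 9: error at position 9

Data: 01001111100 (corrected bit 9)


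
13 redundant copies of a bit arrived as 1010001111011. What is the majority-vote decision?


Ones: 8 out of 13
Threshold: 7

1 (8/13 voted 1)


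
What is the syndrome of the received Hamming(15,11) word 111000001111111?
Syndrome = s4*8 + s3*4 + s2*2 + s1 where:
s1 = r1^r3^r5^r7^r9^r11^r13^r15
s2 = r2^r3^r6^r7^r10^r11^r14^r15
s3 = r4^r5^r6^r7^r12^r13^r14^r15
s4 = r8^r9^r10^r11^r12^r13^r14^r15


s1=0, s2=0, s3=0, s4=1

Syndrome = 8 (error at position 8)


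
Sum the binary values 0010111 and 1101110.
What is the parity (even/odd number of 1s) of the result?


0010111 = 23
1101110 = 110
Sum = 133 = 10000101
1s count = 3

odd parity (3 ones in 10000101)


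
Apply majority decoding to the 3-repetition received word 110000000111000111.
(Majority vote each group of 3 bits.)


Groups: 110, 000, 000, 111, 000, 111
Majority votes: 100101

100101


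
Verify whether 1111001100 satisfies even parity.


Number of 1s: 6

Yes, parity is correct (6 ones)


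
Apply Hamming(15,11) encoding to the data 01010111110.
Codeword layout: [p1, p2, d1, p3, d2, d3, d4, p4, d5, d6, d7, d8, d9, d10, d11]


Parity bits: p1=0, p2=0, p3=1, p4=1

000110110111110
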